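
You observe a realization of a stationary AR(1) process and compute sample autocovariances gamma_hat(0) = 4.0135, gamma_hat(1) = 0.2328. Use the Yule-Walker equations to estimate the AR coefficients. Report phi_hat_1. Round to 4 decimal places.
\hat\phi_{1} = 0.0580

The Yule-Walker equations for an AR(p) process read, in matrix form,
  Gamma_p phi = r_p,   with   (Gamma_p)_{ij} = gamma(|i - j|),
                       (r_p)_i = gamma(i),   i,j = 1..p.
Substitute the sample gammas (Toeplitz matrix and right-hand side of size 1):
  Gamma_p = [[4.0135]]
  r_p     = [0.2328]
With p = 1 this is the single equation gamma(0) phi_1 = gamma(1):
  phi_hat_1 = gamma(1) / gamma(0) = 0.2328 / 4.0135 = 0.0580.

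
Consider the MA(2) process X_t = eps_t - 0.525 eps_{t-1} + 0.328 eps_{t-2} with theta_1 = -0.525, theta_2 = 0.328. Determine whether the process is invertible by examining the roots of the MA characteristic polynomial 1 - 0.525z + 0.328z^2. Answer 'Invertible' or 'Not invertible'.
\text{Invertible}

The MA(q) characteristic polynomial is P(z) = 1 - 0.525z + 0.328z^2.
Invertibility requires all roots to lie outside the unit circle, i.e. |z| > 1 for every root.
Set 1 + (-0.525) z + (0.328) z^2 = 0, i.e. a z^2 + b z + c = 0 with a = 0.328, b = -0.525, c = 1.
Discriminant D = b^2 - 4ac = (-0.525)^2 - 4*(0.328)*1 = 0.275625 - (1.312) = -1.036375.
D < 0, so the roots are the complex-conjugate pair z = (-b +/- i sqrt(-D)) / (2a) = 0.8003 +/- 1.5519i.
For a conjugate pair |z|^2 = z * conj(z) = (product of roots) = c/a = 1/(0.328) = 3.04878, so |z| = sqrt(3.04878) = 1.7461 for both roots.
Moduli of all roots: 1.7461, 1.7461.
All moduli strictly greater than 1? Yes.
Verdict: Invertible.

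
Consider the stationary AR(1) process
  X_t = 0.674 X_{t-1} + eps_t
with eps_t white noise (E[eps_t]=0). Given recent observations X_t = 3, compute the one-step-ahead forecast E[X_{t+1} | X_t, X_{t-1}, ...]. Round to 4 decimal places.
E[X_{t+1} \mid \mathcal F_t] = 2.0220

For an AR(p) model X_t = c + sum_i phi_i X_{t-i} + eps_t, the
one-step-ahead conditional mean is
  E[X_{t+1} | X_t, ...] = c + sum_i phi_i X_{t+1-i}.
Substitute known values:
  E[X_{t+1} | ...] = (0.674) * (3)
                   = 2.0220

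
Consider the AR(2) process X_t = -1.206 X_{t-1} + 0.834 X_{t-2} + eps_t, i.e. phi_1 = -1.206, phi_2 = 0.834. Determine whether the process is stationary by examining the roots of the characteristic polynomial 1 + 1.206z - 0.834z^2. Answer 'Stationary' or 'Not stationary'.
\text{Not stationary}

The AR(p) characteristic polynomial is P(z) = 1 + 1.206z - 0.834z^2.
Stationarity requires all roots to lie outside the unit circle, i.e. |z| > 1 for every root.
Set 1 + (1.206) z + (-0.834) z^2 = 0, i.e. a z^2 + b z + c = 0 with a = -0.834, b = 1.206, c = 1.
Discriminant D = b^2 - 4ac = (1.206)^2 - 4*(-0.834)*1 = 1.454436 - (-3.336) = 4.790436.
D >= 0, so the roots are real: z = (-b +/- sqrt(D)) / (2a) = (-1.206 +/- 2.188706) / (-1.668).
  z_1 = (-1.206 + 2.188706) / (-1.668) = -0.5892,   |z_1| = 0.5892.
  z_2 = (-1.206 - 2.188706) / (-1.668) = 2.0352,   |z_2| = 2.0352.
Moduli of all roots: 0.5892, 2.0352.
All moduli strictly greater than 1? No.
Verdict: Not stationary.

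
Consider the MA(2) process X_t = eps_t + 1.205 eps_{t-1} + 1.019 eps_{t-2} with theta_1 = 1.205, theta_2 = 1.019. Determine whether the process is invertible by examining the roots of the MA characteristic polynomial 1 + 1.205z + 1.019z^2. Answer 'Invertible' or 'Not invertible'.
\text{Not invertible}

The MA(q) characteristic polynomial is P(z) = 1 + 1.205z + 1.019z^2.
Invertibility requires all roots to lie outside the unit circle, i.e. |z| > 1 for every root.
Set 1 + (1.205) z + (1.019) z^2 = 0, i.e. a z^2 + b z + c = 0 with a = 1.019, b = 1.205, c = 1.
Discriminant D = b^2 - 4ac = (1.205)^2 - 4*(1.019)*1 = 1.452025 - (4.076) = -2.623975.
D < 0, so the roots are the complex-conjugate pair z = (-b +/- i sqrt(-D)) / (2a) = -0.5913 +/- 0.7948i.
For a conjugate pair |z|^2 = z * conj(z) = (product of roots) = c/a = 1/(1.019) = 0.981354, so |z| = sqrt(0.981354) = 0.9906 for both roots.
Moduli of all roots: 0.9906, 0.9906.
All moduli strictly greater than 1? No.
Verdict: Not invertible.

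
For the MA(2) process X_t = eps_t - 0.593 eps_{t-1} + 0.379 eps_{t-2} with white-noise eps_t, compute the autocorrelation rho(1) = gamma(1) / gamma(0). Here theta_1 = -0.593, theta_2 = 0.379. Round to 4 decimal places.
\rho(1) = -0.5469

For an MA(q) process with theta_0 = 1, the autocovariance is
  gamma(k) = sigma^2 * sum_{i=0..q-k} theta_i * theta_{i+k},
and rho(k) = gamma(k) / gamma(0). Sigma^2 cancels.
  numerator   = (1)*(-0.593) + (-0.593)*(0.379) = -0.817747.
  denominator = (1)^2 + (-0.593)^2 + (0.379)^2 = 1.49529.
  rho(1) = -0.817747 / 1.49529 = -0.5469.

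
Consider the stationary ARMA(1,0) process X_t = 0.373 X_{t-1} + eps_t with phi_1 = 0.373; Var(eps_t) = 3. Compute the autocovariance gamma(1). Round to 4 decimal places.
\gamma(1) = 1.2998

Multiply the model equation by X_{t-k} and take expectations. With theta_0 = psi_0 = 1 and psi_j the MA(infinity) weights, this gives
  gamma(k) - sum_i phi_i gamma(k-i) = c_k,
  c_k = sigma^2 * sum_{j=k..q} theta_j psi_{j-k}   (c_k = 0 for k > q),
using gamma(-m) = gamma(m).
Pure AR (q = 0): c_0 = sigma^2 = 3, c_k = 0 for k >= 1.
Equations for k = 0 and k = 1 (AR order 1):
  gamma(0) = phi_1 gamma(1) + c_0
  gamma(1) = phi_1 gamma(0) + c_1
Substituting the second into the first: gamma(0) (1 - phi_1^2) = c_0 + phi_1 c_1, so
  gamma(0) = c_0 / (1 - phi_1^2) = 3 / (1 - (0.373)^2) = 3 / 0.860871 = 3.484843.
  gamma(1) = phi_1 gamma(0) = (0.373)(3.484843) = 1.299846.
Therefore gamma(1) = 1.2998 (to 4 decimal places).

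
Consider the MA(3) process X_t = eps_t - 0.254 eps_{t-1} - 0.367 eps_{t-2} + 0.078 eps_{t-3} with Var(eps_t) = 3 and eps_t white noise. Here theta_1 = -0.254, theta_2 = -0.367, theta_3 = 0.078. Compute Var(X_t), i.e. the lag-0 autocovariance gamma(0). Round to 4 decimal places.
\gamma(0) = 3.6159

For an MA(q) process X_t = eps_t + sum_i theta_i eps_{t-i} with
Var(eps_t) = sigma^2, the variance is
  gamma(0) = sigma^2 * (1 + sum_i theta_i^2).
  sum_i theta_i^2 = (-0.254)^2 + (-0.367)^2 + (0.078)^2 = 0.064516 + 0.134689 + 0.006084 = 0.205289.
  gamma(0) = 3 * (1 + 0.205289) = 3 * 1.205289 = 3.615867, which rounds to 3.6159.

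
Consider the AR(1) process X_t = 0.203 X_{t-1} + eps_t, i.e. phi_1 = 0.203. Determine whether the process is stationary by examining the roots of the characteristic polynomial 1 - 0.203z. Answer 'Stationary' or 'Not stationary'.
\text{Stationary}

The AR(p) characteristic polynomial is P(z) = 1 - 0.203z.
Stationarity requires all roots to lie outside the unit circle, i.e. |z| > 1 for every root.
This is linear in z: 1 + (-0.203) z = 0  =>  z = -1/(-0.203) = 4.926108,  |z| = 4.926108.
Moduli of all roots: 4.9261.
All moduli strictly greater than 1? Yes.
Verdict: Stationary.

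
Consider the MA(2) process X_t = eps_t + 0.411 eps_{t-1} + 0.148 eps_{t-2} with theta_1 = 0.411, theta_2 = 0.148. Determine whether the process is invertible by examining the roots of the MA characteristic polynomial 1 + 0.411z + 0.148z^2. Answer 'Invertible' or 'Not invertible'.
\text{Invertible}

The MA(q) characteristic polynomial is P(z) = 1 + 0.411z + 0.148z^2.
Invertibility requires all roots to lie outside the unit circle, i.e. |z| > 1 for every root.
Set 1 + (0.411) z + (0.148) z^2 = 0, i.e. a z^2 + b z + c = 0 with a = 0.148, b = 0.411, c = 1.
Discriminant D = b^2 - 4ac = (0.411)^2 - 4*(0.148)*1 = 0.168921 - (0.592) = -0.423079.
D < 0, so the roots are the complex-conjugate pair z = (-b +/- i sqrt(-D)) / (2a) = -1.3885 +/- 2.1975i.
For a conjugate pair |z|^2 = z * conj(z) = (product of roots) = c/a = 1/(0.148) = 6.756757, so |z| = sqrt(6.756757) = 2.5994 for both roots.
Moduli of all roots: 2.5994, 2.5994.
All moduli strictly greater than 1? Yes.
Verdict: Invertible.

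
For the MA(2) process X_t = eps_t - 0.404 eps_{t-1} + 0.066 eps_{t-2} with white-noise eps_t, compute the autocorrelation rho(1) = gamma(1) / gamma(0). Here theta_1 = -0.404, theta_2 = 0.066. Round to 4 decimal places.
\rho(1) = -0.3689

For an MA(q) process with theta_0 = 1, the autocovariance is
  gamma(k) = sigma^2 * sum_{i=0..q-k} theta_i * theta_{i+k},
and rho(k) = gamma(k) / gamma(0). Sigma^2 cancels.
  numerator   = (1)*(-0.404) + (-0.404)*(0.066) = -0.430664.
  denominator = (1)^2 + (-0.404)^2 + (0.066)^2 = 1.167572.
  rho(1) = -0.430664 / 1.167572 = -0.3689.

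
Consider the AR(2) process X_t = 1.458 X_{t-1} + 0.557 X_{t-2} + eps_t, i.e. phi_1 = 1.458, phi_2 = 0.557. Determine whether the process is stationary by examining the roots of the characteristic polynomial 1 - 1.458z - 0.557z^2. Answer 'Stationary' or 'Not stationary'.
\text{Not stationary}

The AR(p) characteristic polynomial is P(z) = 1 - 1.458z - 0.557z^2.
Stationarity requires all roots to lie outside the unit circle, i.e. |z| > 1 for every root.
Set 1 + (-1.458) z + (-0.557) z^2 = 0, i.e. a z^2 + b z + c = 0 with a = -0.557, b = -1.458, c = 1.
Discriminant D = b^2 - 4ac = (-1.458)^2 - 4*(-0.557)*1 = 2.125764 - (-2.228) = 4.353764.
D >= 0, so the roots are real: z = (-b +/- sqrt(D)) / (2a) = (1.458 +/- 2.086568) / (-1.114).
  z_1 = (1.458 + 2.086568) / (-1.114) = -3.1818,   |z_1| = 3.1818.
  z_2 = (1.458 - 2.086568) / (-1.114) = 0.5642,   |z_2| = 0.5642.
Moduli of all roots: 3.1818, 0.5642.
All moduli strictly greater than 1? No.
Verdict: Not stationary.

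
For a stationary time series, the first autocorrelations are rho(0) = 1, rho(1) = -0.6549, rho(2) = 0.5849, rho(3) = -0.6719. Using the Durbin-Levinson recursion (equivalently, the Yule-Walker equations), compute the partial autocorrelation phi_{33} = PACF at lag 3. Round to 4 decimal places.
\phi_{33} = -0.4060

The PACF at lag k is phi_{kk}, the last component of the solution
to the Yule-Walker system G_k phi = r_k where
  (G_k)_{ij} = rho(|i - j|), (r_k)_i = rho(i), i,j = 1..k.
Equivalently, Durbin-Levinson gives phi_{kk} iteratively:
  phi_{11} = rho(1)
  phi_{kk} = [rho(k) - sum_{j=1..k-1} phi_{k-1,j} rho(k-j)]
            / [1 - sum_{j=1..k-1} phi_{k-1,j} rho(j)],
  phi_{k,j} = phi_{k-1,j} - phi_{kk} phi_{k-1,k-j},  j = 1..k-1.
Step k = 1:
  phi_11 = rho(1) = -0.6549.
Step k = 2:
  phi_22 = [rho(2) - phi_11 rho(1)] / [1 - phi_11 rho(1)] = [0.5849 - (-0.6549)(-0.6549)] / [1 - (-0.6549)(-0.6549)]
         = 0.15600599 / 0.57110599 = 0.273165.
  Update: phi_21 = phi_11 - phi_22 phi_11 = -0.6549 - (0.273165)(-0.6549) = -0.476004.
Step k = 3:
  phi_33 = [rho(3) - phi_21 rho(2) - phi_22 rho(1)] / [1 - phi_21 rho(1) - phi_22 rho(2)]
    numerator   = -0.6719 - (-0.476004)(0.5849) - (0.273165)(-0.6549) = -0.21458945
    denominator = 1 - (-0.476004)(-0.6549) - (0.273165)(0.5849) = 0.52849066
  phi_33 = -0.21458945 / 0.52849066 = -0.406.
Therefore phi_{33} = -0.4060.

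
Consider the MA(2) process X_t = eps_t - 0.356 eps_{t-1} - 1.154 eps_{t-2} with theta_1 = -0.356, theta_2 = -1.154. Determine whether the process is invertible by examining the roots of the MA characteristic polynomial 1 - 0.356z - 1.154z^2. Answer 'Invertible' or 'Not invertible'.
\text{Not invertible}

The MA(q) characteristic polynomial is P(z) = 1 - 0.356z - 1.154z^2.
Invertibility requires all roots to lie outside the unit circle, i.e. |z| > 1 for every root.
Set 1 + (-0.356) z + (-1.154) z^2 = 0, i.e. a z^2 + b z + c = 0 with a = -1.154, b = -0.356, c = 1.
Discriminant D = b^2 - 4ac = (-0.356)^2 - 4*(-1.154)*1 = 0.126736 - (-4.616) = 4.742736.
D >= 0, so the roots are real: z = (-b +/- sqrt(D)) / (2a) = (0.356 +/- 2.177782) / (-2.308).
  z_1 = (0.356 + 2.177782) / (-2.308) = -1.0978,   |z_1| = 1.0978.
  z_2 = (0.356 - 2.177782) / (-2.308) = 0.7893,   |z_2| = 0.7893.
Moduli of all roots: 1.0978, 0.7893.
All moduli strictly greater than 1? No.
Verdict: Not invertible.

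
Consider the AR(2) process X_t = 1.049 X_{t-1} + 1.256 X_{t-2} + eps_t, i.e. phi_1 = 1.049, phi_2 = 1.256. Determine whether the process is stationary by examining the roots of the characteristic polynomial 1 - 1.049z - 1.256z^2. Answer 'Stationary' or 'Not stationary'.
\text{Not stationary}

The AR(p) characteristic polynomial is P(z) = 1 - 1.049z - 1.256z^2.
Stationarity requires all roots to lie outside the unit circle, i.e. |z| > 1 for every root.
Set 1 + (-1.049) z + (-1.256) z^2 = 0, i.e. a z^2 + b z + c = 0 with a = -1.256, b = -1.049, c = 1.
Discriminant D = b^2 - 4ac = (-1.049)^2 - 4*(-1.256)*1 = 1.100401 - (-5.024) = 6.124401.
D >= 0, so the roots are real: z = (-b +/- sqrt(D)) / (2a) = (1.049 +/- 2.474753) / (-2.512).
  z_1 = (1.049 + 2.474753) / (-2.512) = -1.4028,   |z_1| = 1.4028.
  z_2 = (1.049 - 2.474753) / (-2.512) = 0.5676,   |z_2| = 0.5676.
Moduli of all roots: 1.4028, 0.5676.
All moduli strictly greater than 1? No.
Verdict: Not stationary.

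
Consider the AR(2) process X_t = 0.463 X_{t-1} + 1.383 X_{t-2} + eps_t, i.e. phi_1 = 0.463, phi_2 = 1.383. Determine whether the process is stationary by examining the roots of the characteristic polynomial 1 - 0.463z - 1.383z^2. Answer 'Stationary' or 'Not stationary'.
\text{Not stationary}

The AR(p) characteristic polynomial is P(z) = 1 - 0.463z - 1.383z^2.
Stationarity requires all roots to lie outside the unit circle, i.e. |z| > 1 for every root.
Set 1 + (-0.463) z + (-1.383) z^2 = 0, i.e. a z^2 + b z + c = 0 with a = -1.383, b = -0.463, c = 1.
Discriminant D = b^2 - 4ac = (-0.463)^2 - 4*(-1.383)*1 = 0.214369 - (-5.532) = 5.746369.
D >= 0, so the roots are real: z = (-b +/- sqrt(D)) / (2a) = (0.463 +/- 2.397159) / (-2.766).
  z_1 = (0.463 + 2.397159) / (-2.766) = -1.034,   |z_1| = 1.034.
  z_2 = (0.463 - 2.397159) / (-2.766) = 0.6993,   |z_2| = 0.6993.
Moduli of all roots: 1.0340, 0.6993.
All moduli strictly greater than 1? No.
Verdict: Not stationary.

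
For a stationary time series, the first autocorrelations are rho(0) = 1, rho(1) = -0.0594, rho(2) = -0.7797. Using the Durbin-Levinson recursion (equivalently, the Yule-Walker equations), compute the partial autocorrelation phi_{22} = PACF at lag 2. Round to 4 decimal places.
\phi_{22} = -0.7860

The PACF at lag k is phi_{kk}, the last component of the solution
to the Yule-Walker system G_k phi = r_k where
  (G_k)_{ij} = rho(|i - j|), (r_k)_i = rho(i), i,j = 1..k.
Equivalently, Durbin-Levinson gives phi_{kk} iteratively:
  phi_{11} = rho(1)
  phi_{kk} = [rho(k) - sum_{j=1..k-1} phi_{k-1,j} rho(k-j)]
            / [1 - sum_{j=1..k-1} phi_{k-1,j} rho(j)],
  phi_{k,j} = phi_{k-1,j} - phi_{kk} phi_{k-1,k-j},  j = 1..k-1.
Step k = 1:
  phi_11 = rho(1) = -0.0594.
Step k = 2:
  phi_22 = [rho(2) - phi_11 rho(1)] / [1 - phi_11 rho(1)] = [-0.7797 - (-0.0594)(-0.0594)] / [1 - (-0.0594)(-0.0594)]
         = -0.78322836 / 0.99647164 = -0.786.
Therefore phi_{22} = -0.7860.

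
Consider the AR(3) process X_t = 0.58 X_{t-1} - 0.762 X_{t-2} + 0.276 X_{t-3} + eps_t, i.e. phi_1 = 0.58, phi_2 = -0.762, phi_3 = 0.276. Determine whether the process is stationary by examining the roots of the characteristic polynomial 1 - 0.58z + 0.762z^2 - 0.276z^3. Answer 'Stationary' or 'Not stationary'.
\text{Stationary}

The AR(p) characteristic polynomial is P(z) = 1 - 0.58z + 0.762z^2 - 0.276z^3.
Stationarity requires all roots to lie outside the unit circle, i.e. |z| > 1 for every root.
Degree 3: look for a simple real root z0 first, then factor out (1 - z/z0) and solve the remaining quadratic.
Testing z0 = 2.5: P(2.5) = 1 + (-0.58)(2.5) + (0.762)(2.5)^2 + (-0.276)(2.5)^3
  = 1 + (-1.45) + (4.7625) + (-4.3125) = 0.  So z_0 = 2.5 is a root, |z_0| = 2.5.
Divide out the factor (1 - 0.4 z) = (1 - z/z0) (since 1/z0 = 0.4):
  P(z) = (1 - 0.4 z)(1 + (-0.18) z + (0.69) z^2)
  [check: z-coef -0.18 - (0.4) = -0.58; z^2-coef 0.69 - (0.4)(-0.18) = 0.762; z^3-coef -(0.4)(0.69) = -0.276.]
Remaining roots from the quadratic factor 1 + (-0.18) z + (0.69) z^2:
  Set 1 + (-0.18) z + (0.69) z^2 = 0, i.e. a z^2 + b z + c = 0 with a = 0.69, b = -0.18, c = 1.
  Discriminant D = b^2 - 4ac = (-0.18)^2 - 4*(0.69)*1 = 0.0324 - (2.76) = -2.7276.
  D < 0, so the roots are the complex-conjugate pair z = (-b +/- i sqrt(-D)) / (2a) = 0.1304 +/- 1.1968i.
  For a conjugate pair |z|^2 = z * conj(z) = (product of roots) = c/a = 1/(0.69) = 1.449275, so |z| = sqrt(1.449275) = 1.2039 for both roots.
Moduli of all roots: 2.5000, 1.2039, 1.2039.
All moduli strictly greater than 1? Yes.
Verdict: Stationary.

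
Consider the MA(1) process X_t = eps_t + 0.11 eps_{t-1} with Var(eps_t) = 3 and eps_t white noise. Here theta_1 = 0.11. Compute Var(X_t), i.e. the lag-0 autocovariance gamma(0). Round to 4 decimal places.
\gamma(0) = 3.0363

For an MA(q) process X_t = eps_t + sum_i theta_i eps_{t-i} with
Var(eps_t) = sigma^2, the variance is
  gamma(0) = sigma^2 * (1 + sum_i theta_i^2).
  sum_i theta_i^2 = (0.11)^2 = 0.0121.
  gamma(0) = 3 * (1 + 0.0121) = 3 * 1.0121 = 3.0363.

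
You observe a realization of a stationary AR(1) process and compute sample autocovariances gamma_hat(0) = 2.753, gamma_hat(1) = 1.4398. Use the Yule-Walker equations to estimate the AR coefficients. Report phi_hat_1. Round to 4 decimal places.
\hat\phi_{1} = 0.5230

The Yule-Walker equations for an AR(p) process read, in matrix form,
  Gamma_p phi = r_p,   with   (Gamma_p)_{ij} = gamma(|i - j|),
                       (r_p)_i = gamma(i),   i,j = 1..p.
Substitute the sample gammas (Toeplitz matrix and right-hand side of size 1):
  Gamma_p = [[2.753]]
  r_p     = [1.4398]
With p = 1 this is the single equation gamma(0) phi_1 = gamma(1):
  phi_hat_1 = gamma(1) / gamma(0) = 1.4398 / 2.753 = 0.5230.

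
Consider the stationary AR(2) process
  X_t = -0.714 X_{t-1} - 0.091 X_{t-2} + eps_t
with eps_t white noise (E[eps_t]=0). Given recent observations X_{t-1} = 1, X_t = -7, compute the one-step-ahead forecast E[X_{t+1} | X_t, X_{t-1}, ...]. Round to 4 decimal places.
E[X_{t+1} \mid \mathcal F_t] = 4.9070

For an AR(p) model X_t = c + sum_i phi_i X_{t-i} + eps_t, the
one-step-ahead conditional mean is
  E[X_{t+1} | X_t, ...] = c + sum_i phi_i X_{t+1-i}.
Substitute known values:
  E[X_{t+1} | ...] = (-0.714) * (-7) + (-0.091) * (1)
                   = 4.9070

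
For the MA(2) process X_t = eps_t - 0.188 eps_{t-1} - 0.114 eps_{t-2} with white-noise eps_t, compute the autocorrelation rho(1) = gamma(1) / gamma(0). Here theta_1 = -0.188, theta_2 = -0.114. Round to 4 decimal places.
\rho(1) = -0.1589

For an MA(q) process with theta_0 = 1, the autocovariance is
  gamma(k) = sigma^2 * sum_{i=0..q-k} theta_i * theta_{i+k},
and rho(k) = gamma(k) / gamma(0). Sigma^2 cancels.
  numerator   = (1)*(-0.188) + (-0.188)*(-0.114) = -0.166568.
  denominator = (1)^2 + (-0.188)^2 + (-0.114)^2 = 1.04834.
  rho(1) = -0.166568 / 1.04834 = -0.1589.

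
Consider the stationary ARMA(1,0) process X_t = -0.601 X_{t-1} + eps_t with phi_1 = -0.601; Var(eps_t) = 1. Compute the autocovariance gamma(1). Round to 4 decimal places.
\gamma(1) = -0.9408

Multiply the model equation by X_{t-k} and take expectations. With theta_0 = psi_0 = 1 and psi_j the MA(infinity) weights, this gives
  gamma(k) - sum_i phi_i gamma(k-i) = c_k,
  c_k = sigma^2 * sum_{j=k..q} theta_j psi_{j-k}   (c_k = 0 for k > q),
using gamma(-m) = gamma(m).
Pure AR (q = 0): c_0 = sigma^2 = 1, c_k = 0 for k >= 1.
Equations for k = 0 and k = 1 (AR order 1):
  gamma(0) = phi_1 gamma(1) + c_0
  gamma(1) = phi_1 gamma(0) + c_1
Substituting the second into the first: gamma(0) (1 - phi_1^2) = c_0 + phi_1 c_1, so
  gamma(0) = c_0 / (1 - phi_1^2) = 1 / (1 - (-0.601)^2) = 1 / 0.638799 = 1.565438.
  gamma(1) = phi_1 gamma(0) = (-0.601)(1.565438) = -0.940828.
Therefore gamma(1) = -0.9408 (to 4 decimal places).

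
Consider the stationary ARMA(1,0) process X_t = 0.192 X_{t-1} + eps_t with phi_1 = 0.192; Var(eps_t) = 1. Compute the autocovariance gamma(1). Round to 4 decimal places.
\gamma(1) = 0.1993

Multiply the model equation by X_{t-k} and take expectations. With theta_0 = psi_0 = 1 and psi_j the MA(infinity) weights, this gives
  gamma(k) - sum_i phi_i gamma(k-i) = c_k,
  c_k = sigma^2 * sum_{j=k..q} theta_j psi_{j-k}   (c_k = 0 for k > q),
using gamma(-m) = gamma(m).
Pure AR (q = 0): c_0 = sigma^2 = 1, c_k = 0 for k >= 1.
Equations for k = 0 and k = 1 (AR order 1):
  gamma(0) = phi_1 gamma(1) + c_0
  gamma(1) = phi_1 gamma(0) + c_1
Substituting the second into the first: gamma(0) (1 - phi_1^2) = c_0 + phi_1 c_1, so
  gamma(0) = c_0 / (1 - phi_1^2) = 1 / (1 - (0.192)^2) = 1 / 0.963136 = 1.038275.
  gamma(1) = phi_1 gamma(0) = (0.192)(1.038275) = 0.199349.
Therefore gamma(1) = 0.1993 (to 4 decimal places).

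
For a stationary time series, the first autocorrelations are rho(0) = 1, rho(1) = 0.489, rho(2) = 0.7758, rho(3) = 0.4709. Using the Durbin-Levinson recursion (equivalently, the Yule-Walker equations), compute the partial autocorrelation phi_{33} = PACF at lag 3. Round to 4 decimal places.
\phi_{33} = 0.0372

The PACF at lag k is phi_{kk}, the last component of the solution
to the Yule-Walker system G_k phi = r_k where
  (G_k)_{ij} = rho(|i - j|), (r_k)_i = rho(i), i,j = 1..k.
Equivalently, Durbin-Levinson gives phi_{kk} iteratively:
  phi_{11} = rho(1)
  phi_{kk} = [rho(k) - sum_{j=1..k-1} phi_{k-1,j} rho(k-j)]
            / [1 - sum_{j=1..k-1} phi_{k-1,j} rho(j)],
  phi_{k,j} = phi_{k-1,j} - phi_{kk} phi_{k-1,k-j},  j = 1..k-1.
Step k = 1:
  phi_11 = rho(1) = 0.489.
Step k = 2:
  phi_22 = [rho(2) - phi_11 rho(1)] / [1 - phi_11 rho(1)] = [0.7758 - (0.489)(0.489)] / [1 - (0.489)(0.489)]
         = 0.536679 / 0.760879 = 0.705341.
  Update: phi_21 = phi_11 - phi_22 phi_11 = 0.489 - (0.705341)(0.489) = 0.144088.
Step k = 3:
  phi_33 = [rho(3) - phi_21 rho(2) - phi_22 rho(1)] / [1 - phi_21 rho(1) - phi_22 rho(2)]
    numerator   = 0.4709 - (0.144088)(0.7758) - (0.705341)(0.489) = 0.01420461
    denominator = 1 - (0.144088)(0.489) - (0.705341)(0.7758) = 0.38233741
  phi_33 = 0.01420461 / 0.38233741 = 0.0372.
Therefore phi_{33} = 0.0372.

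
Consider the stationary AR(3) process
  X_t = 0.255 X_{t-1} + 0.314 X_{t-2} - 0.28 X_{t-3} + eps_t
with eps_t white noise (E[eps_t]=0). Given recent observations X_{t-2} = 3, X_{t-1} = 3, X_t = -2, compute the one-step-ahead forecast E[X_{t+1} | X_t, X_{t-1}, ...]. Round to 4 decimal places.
E[X_{t+1} \mid \mathcal F_t] = -0.4080

For an AR(p) model X_t = c + sum_i phi_i X_{t-i} + eps_t, the
one-step-ahead conditional mean is
  E[X_{t+1} | X_t, ...] = c + sum_i phi_i X_{t+1-i}.
Substitute known values:
  E[X_{t+1} | ...] = (0.255) * (-2) + (0.314) * (3) + (-0.28) * (3)
                   = -0.4080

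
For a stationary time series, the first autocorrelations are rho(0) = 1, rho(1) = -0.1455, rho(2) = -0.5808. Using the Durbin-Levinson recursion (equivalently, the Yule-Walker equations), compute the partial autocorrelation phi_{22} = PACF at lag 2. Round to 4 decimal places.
\phi_{22} = -0.6150

The PACF at lag k is phi_{kk}, the last component of the solution
to the Yule-Walker system G_k phi = r_k where
  (G_k)_{ij} = rho(|i - j|), (r_k)_i = rho(i), i,j = 1..k.
Equivalently, Durbin-Levinson gives phi_{kk} iteratively:
  phi_{11} = rho(1)
  phi_{kk} = [rho(k) - sum_{j=1..k-1} phi_{k-1,j} rho(k-j)]
            / [1 - sum_{j=1..k-1} phi_{k-1,j} rho(j)],
  phi_{k,j} = phi_{k-1,j} - phi_{kk} phi_{k-1,k-j},  j = 1..k-1.
Step k = 1:
  phi_11 = rho(1) = -0.1455.
Step k = 2:
  phi_22 = [rho(2) - phi_11 rho(1)] / [1 - phi_11 rho(1)] = [-0.5808 - (-0.1455)(-0.1455)] / [1 - (-0.1455)(-0.1455)]
         = -0.60197025 / 0.97882975 = -0.615.
Therefore phi_{22} = -0.6150.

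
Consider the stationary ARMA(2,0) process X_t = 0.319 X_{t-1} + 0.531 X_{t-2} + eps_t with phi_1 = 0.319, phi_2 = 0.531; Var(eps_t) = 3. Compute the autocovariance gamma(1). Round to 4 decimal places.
\gamma(1) = 5.2883

Multiply the model equation by X_{t-k} and take expectations. With theta_0 = psi_0 = 1 and psi_j the MA(infinity) weights, this gives
  gamma(k) - sum_i phi_i gamma(k-i) = c_k,
  c_k = sigma^2 * sum_{j=k..q} theta_j psi_{j-k}   (c_k = 0 for k > q),
using gamma(-m) = gamma(m).
Pure AR (q = 0): c_0 = sigma^2 = 3, c_k = 0 for k >= 1.
Equations for k = 0, 1, 2 (AR order 2, c_2 = 0):
  (E0) gamma(0) = phi_1 gamma(1) + phi_2 gamma(2) + c_0
  (E1) gamma(1) = phi_1 gamma(0) + phi_2 gamma(1) + c_1
  (E2) gamma(2) = phi_1 gamma(1) + phi_2 gamma(0)
From (E1): gamma(1) = A gamma(0) + B with
  A = phi_1 / (1 - phi_2) = 0.319 / 0.469 = 0.680171,   B = c_1 / (1 - phi_2) = 0 / 0.469 = 0.
Insert (E2) into (E0): gamma(0) (1 - phi_2^2) = phi_1 (1 + phi_2) gamma(1) + c_0.
  phi_1 (1 + phi_2) = (0.319)(1.531) = 0.488389,   1 - phi_2^2 = 0.718039.
Replace gamma(1) by A gamma(0) + B and collect gamma(0):
  gamma(0) [0.718039 - (0.488389)(0.680171)] = c_0 = 3
  gamma(0) * 0.385851 = 3
  gamma(0) = 3 / 0.385851 = 7.775018.
  gamma(1) = A gamma(0) = (0.680171)(7.775018) = 5.288339.
Therefore gamma(1) = 5.2883 (to 4 decimal places).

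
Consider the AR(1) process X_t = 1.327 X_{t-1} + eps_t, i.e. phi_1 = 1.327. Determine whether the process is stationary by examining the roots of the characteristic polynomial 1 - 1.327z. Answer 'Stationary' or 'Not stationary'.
\text{Not stationary}

The AR(p) characteristic polynomial is P(z) = 1 - 1.327z.
Stationarity requires all roots to lie outside the unit circle, i.e. |z| > 1 for every root.
This is linear in z: 1 + (-1.327) z = 0  =>  z = -1/(-1.327) = 0.75358,  |z| = 0.75358.
Moduli of all roots: 0.7536.
All moduli strictly greater than 1? No.
Verdict: Not stationary.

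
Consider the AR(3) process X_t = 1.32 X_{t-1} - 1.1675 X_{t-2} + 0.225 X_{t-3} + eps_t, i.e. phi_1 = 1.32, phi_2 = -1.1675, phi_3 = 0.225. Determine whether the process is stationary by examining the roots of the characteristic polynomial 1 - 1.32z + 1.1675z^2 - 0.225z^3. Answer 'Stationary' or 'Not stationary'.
\text{Stationary}

The AR(p) characteristic polynomial is P(z) = 1 - 1.32z + 1.1675z^2 - 0.225z^3.
Stationarity requires all roots to lie outside the unit circle, i.e. |z| > 1 for every root.
Degree 3: look for a simple real root z0 first, then factor out (1 - z/z0) and solve the remaining quadratic.
Testing z0 = 4: P(4) = 1 + (-1.32)(4) + (1.1675)(4)^2 + (-0.225)(4)^3
  = 1 + (-5.28) + (18.68) + (-14.4) = 0.  So z_0 = 4 is a root, |z_0| = 4.
Divide out the factor (1 - 0.25 z) = (1 - z/z0) (since 1/z0 = 0.25):
  P(z) = (1 - 0.25 z)(1 + (-1.07) z + (0.9) z^2)
  [check: z-coef -1.07 - (0.25) = -1.32; z^2-coef 0.9 - (0.25)(-1.07) = 1.1675; z^3-coef -(0.25)(0.9) = -0.225.]
Remaining roots from the quadratic factor 1 + (-1.07) z + (0.9) z^2:
  Set 1 + (-1.07) z + (0.9) z^2 = 0, i.e. a z^2 + b z + c = 0 with a = 0.9, b = -1.07, c = 1.
  Discriminant D = b^2 - 4ac = (-1.07)^2 - 4*(0.9)*1 = 1.1449 - (3.6) = -2.4551.
  D < 0, so the roots are the complex-conjugate pair z = (-b +/- i sqrt(-D)) / (2a) = 0.5944 +/- 0.8705i.
  For a conjugate pair |z|^2 = z * conj(z) = (product of roots) = c/a = 1/(0.9) = 1.111111, so |z| = sqrt(1.111111) = 1.0541 for both roots.
Moduli of all roots: 4.0000, 1.0541, 1.0541.
All moduli strictly greater than 1? Yes.
Verdict: Stationary.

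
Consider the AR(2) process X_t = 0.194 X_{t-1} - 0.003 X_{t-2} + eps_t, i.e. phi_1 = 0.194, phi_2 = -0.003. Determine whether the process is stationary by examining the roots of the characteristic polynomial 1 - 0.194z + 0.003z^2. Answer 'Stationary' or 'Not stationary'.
\text{Stationary}

The AR(p) characteristic polynomial is P(z) = 1 - 0.194z + 0.003z^2.
Stationarity requires all roots to lie outside the unit circle, i.e. |z| > 1 for every root.
Set 1 + (-0.194) z + (0.003) z^2 = 0, i.e. a z^2 + b z + c = 0 with a = 0.003, b = -0.194, c = 1.
Discriminant D = b^2 - 4ac = (-0.194)^2 - 4*(0.003)*1 = 0.037636 - (0.012) = 0.025636.
D >= 0, so the roots are real: z = (-b +/- sqrt(D)) / (2a) = (0.194 +/- 0.160112) / (0.006).
  z_1 = (0.194 + 0.160112) / (0.006) = 59.0187,   |z_1| = 59.0187.
  z_2 = (0.194 - 0.160112) / (0.006) = 5.6479,   |z_2| = 5.6479.
Moduli of all roots: 59.0187, 5.6479.
All moduli strictly greater than 1? Yes.
Verdict: Stationary.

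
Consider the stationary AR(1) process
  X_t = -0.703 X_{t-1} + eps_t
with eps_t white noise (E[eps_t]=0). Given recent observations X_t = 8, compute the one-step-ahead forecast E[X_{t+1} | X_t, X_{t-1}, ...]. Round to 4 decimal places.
E[X_{t+1} \mid \mathcal F_t] = -5.6240

For an AR(p) model X_t = c + sum_i phi_i X_{t-i} + eps_t, the
one-step-ahead conditional mean is
  E[X_{t+1} | X_t, ...] = c + sum_i phi_i X_{t+1-i}.
Substitute known values:
  E[X_{t+1} | ...] = (-0.703) * (8)
                   = -5.6240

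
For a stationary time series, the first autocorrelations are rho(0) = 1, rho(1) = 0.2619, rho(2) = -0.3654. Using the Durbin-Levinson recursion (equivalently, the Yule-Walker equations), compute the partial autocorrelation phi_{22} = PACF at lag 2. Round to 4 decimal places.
\phi_{22} = -0.4660

The PACF at lag k is phi_{kk}, the last component of the solution
to the Yule-Walker system G_k phi = r_k where
  (G_k)_{ij} = rho(|i - j|), (r_k)_i = rho(i), i,j = 1..k.
Equivalently, Durbin-Levinson gives phi_{kk} iteratively:
  phi_{11} = rho(1)
  phi_{kk} = [rho(k) - sum_{j=1..k-1} phi_{k-1,j} rho(k-j)]
            / [1 - sum_{j=1..k-1} phi_{k-1,j} rho(j)],
  phi_{k,j} = phi_{k-1,j} - phi_{kk} phi_{k-1,k-j},  j = 1..k-1.
Step k = 1:
  phi_11 = rho(1) = 0.2619.
Step k = 2:
  phi_22 = [rho(2) - phi_11 rho(1)] / [1 - phi_11 rho(1)] = [-0.3654 - (0.2619)(0.2619)] / [1 - (0.2619)(0.2619)]
         = -0.43399161 / 0.93140839 = -0.466.
Therefore phi_{22} = -0.4660.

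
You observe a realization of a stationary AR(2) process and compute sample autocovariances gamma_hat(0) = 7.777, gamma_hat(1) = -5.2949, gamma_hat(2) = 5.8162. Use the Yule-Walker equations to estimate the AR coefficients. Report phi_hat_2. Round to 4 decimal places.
\hat\phi_{2} = 0.5300

The Yule-Walker equations for an AR(p) process read, in matrix form,
  Gamma_p phi = r_p,   with   (Gamma_p)_{ij} = gamma(|i - j|),
                       (r_p)_i = gamma(i),   i,j = 1..p.
Substitute the sample gammas (Toeplitz matrix and right-hand side of size 2):
  Gamma_p = [[7.777, -5.2949], [-5.2949, 7.777]]
  r_p     = [-5.2949, 5.8162]
Written out:
  7.777 phi_1 - 5.2949 phi_2 = -5.2949
  -5.2949 phi_1 + 7.777 phi_2 = 5.8162
Solve by Cramer's rule:
  det = gamma(0)^2 - gamma(1)^2 = (7.777)^2 - (-5.2949)^2 = 60.481729 - 28.03596601 = 32.44576299
  phi_hat_1 = [gamma(1) gamma(0) - gamma(1) gamma(2)] / det = [(-5.2949)(7.777) - (-5.2949)(5.8162)] / 32.44576299 = -10.38223992 / 32.44576299 = -0.32
  phi_hat_2 = [gamma(0) gamma(2) - gamma(1)^2] / det = [(7.777)(5.8162) - (-5.2949)^2] / 32.44576299 = 17.19662139 / 32.44576299 = 0.53
So phi_hat = [-0.3200, 0.5300].
Therefore phi_hat_2 = 0.5300.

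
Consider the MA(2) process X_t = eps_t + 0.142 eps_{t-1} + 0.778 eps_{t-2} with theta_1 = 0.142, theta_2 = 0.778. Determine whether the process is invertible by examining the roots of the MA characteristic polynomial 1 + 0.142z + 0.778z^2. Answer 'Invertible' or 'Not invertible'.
\text{Invertible}

The MA(q) characteristic polynomial is P(z) = 1 + 0.142z + 0.778z^2.
Invertibility requires all roots to lie outside the unit circle, i.e. |z| > 1 for every root.
Set 1 + (0.142) z + (0.778) z^2 = 0, i.e. a z^2 + b z + c = 0 with a = 0.778, b = 0.142, c = 1.
Discriminant D = b^2 - 4ac = (0.142)^2 - 4*(0.778)*1 = 0.020164 - (3.112) = -3.091836.
D < 0, so the roots are the complex-conjugate pair z = (-b +/- i sqrt(-D)) / (2a) = -0.0913 +/- 1.1301i.
For a conjugate pair |z|^2 = z * conj(z) = (product of roots) = c/a = 1/(0.778) = 1.285347, so |z| = sqrt(1.285347) = 1.1337 for both roots.
Moduli of all roots: 1.1337, 1.1337.
All moduli strictly greater than 1? Yes.
Verdict: Invertible.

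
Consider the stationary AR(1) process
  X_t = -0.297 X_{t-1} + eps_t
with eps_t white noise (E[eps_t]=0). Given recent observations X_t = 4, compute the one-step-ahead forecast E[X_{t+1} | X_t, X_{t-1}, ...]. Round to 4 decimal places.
E[X_{t+1} \mid \mathcal F_t] = -1.1880

For an AR(p) model X_t = c + sum_i phi_i X_{t-i} + eps_t, the
one-step-ahead conditional mean is
  E[X_{t+1} | X_t, ...] = c + sum_i phi_i X_{t+1-i}.
Substitute known values:
  E[X_{t+1} | ...] = (-0.297) * (4)
                   = -1.1880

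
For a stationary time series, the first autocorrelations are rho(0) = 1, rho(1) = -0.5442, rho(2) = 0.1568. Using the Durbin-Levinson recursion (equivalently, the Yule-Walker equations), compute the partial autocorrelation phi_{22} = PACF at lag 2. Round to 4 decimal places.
\phi_{22} = -0.1980

The PACF at lag k is phi_{kk}, the last component of the solution
to the Yule-Walker system G_k phi = r_k where
  (G_k)_{ij} = rho(|i - j|), (r_k)_i = rho(i), i,j = 1..k.
Equivalently, Durbin-Levinson gives phi_{kk} iteratively:
  phi_{11} = rho(1)
  phi_{kk} = [rho(k) - sum_{j=1..k-1} phi_{k-1,j} rho(k-j)]
            / [1 - sum_{j=1..k-1} phi_{k-1,j} rho(j)],
  phi_{k,j} = phi_{k-1,j} - phi_{kk} phi_{k-1,k-j},  j = 1..k-1.
Step k = 1:
  phi_11 = rho(1) = -0.5442.
Step k = 2:
  phi_22 = [rho(2) - phi_11 rho(1)] / [1 - phi_11 rho(1)] = [0.1568 - (-0.5442)(-0.5442)] / [1 - (-0.5442)(-0.5442)]
         = -0.13935364 / 0.70384636 = -0.198.
Therefore phi_{22} = -0.1980.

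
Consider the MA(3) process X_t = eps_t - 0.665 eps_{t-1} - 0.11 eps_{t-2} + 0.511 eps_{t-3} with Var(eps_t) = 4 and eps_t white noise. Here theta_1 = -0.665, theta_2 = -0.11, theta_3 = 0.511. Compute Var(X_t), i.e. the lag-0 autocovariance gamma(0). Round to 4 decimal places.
\gamma(0) = 6.8618

For an MA(q) process X_t = eps_t + sum_i theta_i eps_{t-i} with
Var(eps_t) = sigma^2, the variance is
  gamma(0) = sigma^2 * (1 + sum_i theta_i^2).
  sum_i theta_i^2 = (-0.665)^2 + (-0.11)^2 + (0.511)^2 = 0.442225 + 0.0121 + 0.261121 = 0.715446.
  gamma(0) = 4 * (1 + 0.715446) = 4 * 1.715446 = 6.861784, which rounds to 6.8618.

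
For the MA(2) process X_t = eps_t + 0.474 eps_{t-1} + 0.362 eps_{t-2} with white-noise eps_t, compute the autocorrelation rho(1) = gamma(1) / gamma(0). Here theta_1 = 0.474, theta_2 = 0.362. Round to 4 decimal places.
\rho(1) = 0.4762

For an MA(q) process with theta_0 = 1, the autocovariance is
  gamma(k) = sigma^2 * sum_{i=0..q-k} theta_i * theta_{i+k},
and rho(k) = gamma(k) / gamma(0). Sigma^2 cancels.
  numerator   = (1)*(0.474) + (0.474)*(0.362) = 0.645588.
  denominator = (1)^2 + (0.474)^2 + (0.362)^2 = 1.35572.
  rho(1) = 0.645588 / 1.35572 = 0.4762.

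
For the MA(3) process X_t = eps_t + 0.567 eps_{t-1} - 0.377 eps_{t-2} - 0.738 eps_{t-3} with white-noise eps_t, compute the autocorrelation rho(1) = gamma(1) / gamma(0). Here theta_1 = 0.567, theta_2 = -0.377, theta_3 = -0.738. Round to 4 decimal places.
\rho(1) = 0.3144

For an MA(q) process with theta_0 = 1, the autocovariance is
  gamma(k) = sigma^2 * sum_{i=0..q-k} theta_i * theta_{i+k},
and rho(k) = gamma(k) / gamma(0). Sigma^2 cancels.
  numerator   = (1)*(0.567) + (0.567)*(-0.377) + (-0.377)*(-0.738) = 0.631467.
  denominator = (1)^2 + (0.567)^2 + (-0.377)^2 + (-0.738)^2 = 2.008262.
  rho(1) = 0.631467 / 2.008262 = 0.3144.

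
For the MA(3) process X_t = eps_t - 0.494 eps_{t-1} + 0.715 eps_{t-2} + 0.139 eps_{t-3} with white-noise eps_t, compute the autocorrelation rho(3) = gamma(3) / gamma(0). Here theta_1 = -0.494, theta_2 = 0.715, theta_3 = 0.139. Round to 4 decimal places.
\rho(3) = 0.0783

For an MA(q) process with theta_0 = 1, the autocovariance is
  gamma(k) = sigma^2 * sum_{i=0..q-k} theta_i * theta_{i+k},
and rho(k) = gamma(k) / gamma(0). Sigma^2 cancels.
  numerator   = (1)*(0.139) = 0.139.
  denominator = (1)^2 + (-0.494)^2 + (0.715)^2 + (0.139)^2 = 1.774582.
  rho(3) = 0.139 / 1.774582 = 0.0783.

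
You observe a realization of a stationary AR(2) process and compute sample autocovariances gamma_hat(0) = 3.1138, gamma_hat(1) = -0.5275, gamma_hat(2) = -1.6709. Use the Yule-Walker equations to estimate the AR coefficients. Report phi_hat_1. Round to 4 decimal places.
\hat\phi_{1} = -0.2680

The Yule-Walker equations for an AR(p) process read, in matrix form,
  Gamma_p phi = r_p,   with   (Gamma_p)_{ij} = gamma(|i - j|),
                       (r_p)_i = gamma(i),   i,j = 1..p.
Substitute the sample gammas (Toeplitz matrix and right-hand side of size 2):
  Gamma_p = [[3.1138, -0.5275], [-0.5275, 3.1138]]
  r_p     = [-0.5275, -1.6709]
Written out:
  3.1138 phi_1 - 0.5275 phi_2 = -0.5275
  -0.5275 phi_1 + 3.1138 phi_2 = -1.6709
Solve by Cramer's rule:
  det = gamma(0)^2 - gamma(1)^2 = (3.1138)^2 - (-0.5275)^2 = 9.69575044 - 0.27825625 = 9.41749419
  phi_hat_1 = [gamma(1) gamma(0) - gamma(1) gamma(2)] / det = [(-0.5275)(3.1138) - (-0.5275)(-1.6709)] / 9.41749419 = -2.52392925 / 9.41749419 = -0.268
  phi_hat_2 = [gamma(0) gamma(2) - gamma(1)^2] / det = [(3.1138)(-1.6709) - (-0.5275)^2] / 9.41749419 = -5.48110467 / 9.41749419 = -0.582
So phi_hat = [-0.2680, -0.5820].
Therefore phi_hat_1 = -0.2680.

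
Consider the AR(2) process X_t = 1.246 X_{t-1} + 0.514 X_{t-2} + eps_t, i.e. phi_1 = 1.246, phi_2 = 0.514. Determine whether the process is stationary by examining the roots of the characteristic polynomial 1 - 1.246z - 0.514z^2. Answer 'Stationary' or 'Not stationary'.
\text{Not stationary}

The AR(p) characteristic polynomial is P(z) = 1 - 1.246z - 0.514z^2.
Stationarity requires all roots to lie outside the unit circle, i.e. |z| > 1 for every root.
Set 1 + (-1.246) z + (-0.514) z^2 = 0, i.e. a z^2 + b z + c = 0 with a = -0.514, b = -1.246, c = 1.
Discriminant D = b^2 - 4ac = (-1.246)^2 - 4*(-0.514)*1 = 1.552516 - (-2.056) = 3.608516.
D >= 0, so the roots are real: z = (-b +/- sqrt(D)) / (2a) = (1.246 +/- 1.899609) / (-1.028).
  z_1 = (1.246 + 1.899609) / (-1.028) = -3.0599,   |z_1| = 3.0599.
  z_2 = (1.246 - 1.899609) / (-1.028) = 0.6358,   |z_2| = 0.6358.
Moduli of all roots: 3.0599, 0.6358.
All moduli strictly greater than 1? No.
Verdict: Not stationary.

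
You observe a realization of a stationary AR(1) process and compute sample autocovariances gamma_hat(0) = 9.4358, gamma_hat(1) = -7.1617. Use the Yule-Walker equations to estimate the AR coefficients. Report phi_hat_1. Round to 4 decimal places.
\hat\phi_{1} = -0.7590

The Yule-Walker equations for an AR(p) process read, in matrix form,
  Gamma_p phi = r_p,   with   (Gamma_p)_{ij} = gamma(|i - j|),
                       (r_p)_i = gamma(i),   i,j = 1..p.
Substitute the sample gammas (Toeplitz matrix and right-hand side of size 1):
  Gamma_p = [[9.4358]]
  r_p     = [-7.1617]
With p = 1 this is the single equation gamma(0) phi_1 = gamma(1):
  phi_hat_1 = gamma(1) / gamma(0) = -7.1617 / 9.4358 = -0.7590.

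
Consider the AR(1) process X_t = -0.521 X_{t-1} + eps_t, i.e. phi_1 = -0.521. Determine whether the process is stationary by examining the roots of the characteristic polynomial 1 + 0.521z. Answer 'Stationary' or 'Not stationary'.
\text{Stationary}

The AR(p) characteristic polynomial is P(z) = 1 + 0.521z.
Stationarity requires all roots to lie outside the unit circle, i.e. |z| > 1 for every root.
This is linear in z: 1 + (0.521) z = 0  =>  z = -1/(0.521) = -1.919386,  |z| = 1.919386.
Moduli of all roots: 1.9194.
All moduli strictly greater than 1? Yes.
Verdict: Stationary.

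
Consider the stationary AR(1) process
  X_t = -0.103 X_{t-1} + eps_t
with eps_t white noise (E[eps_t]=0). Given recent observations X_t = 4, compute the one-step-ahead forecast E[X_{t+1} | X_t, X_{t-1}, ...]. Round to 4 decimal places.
E[X_{t+1} \mid \mathcal F_t] = -0.4120

For an AR(p) model X_t = c + sum_i phi_i X_{t-i} + eps_t, the
one-step-ahead conditional mean is
  E[X_{t+1} | X_t, ...] = c + sum_i phi_i X_{t+1-i}.
Substitute known values:
  E[X_{t+1} | ...] = (-0.103) * (4)
                   = -0.4120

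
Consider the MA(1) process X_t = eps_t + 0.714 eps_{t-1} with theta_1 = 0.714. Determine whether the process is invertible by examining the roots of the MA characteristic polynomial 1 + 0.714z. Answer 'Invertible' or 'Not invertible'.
\text{Invertible}

The MA(q) characteristic polynomial is P(z) = 1 + 0.714z.
Invertibility requires all roots to lie outside the unit circle, i.e. |z| > 1 for every root.
This is linear in z: 1 + (0.714) z = 0  =>  z = -1/(0.714) = -1.40056,  |z| = 1.40056.
Moduli of all roots: 1.4006.
All moduli strictly greater than 1? Yes.
Verdict: Invertible.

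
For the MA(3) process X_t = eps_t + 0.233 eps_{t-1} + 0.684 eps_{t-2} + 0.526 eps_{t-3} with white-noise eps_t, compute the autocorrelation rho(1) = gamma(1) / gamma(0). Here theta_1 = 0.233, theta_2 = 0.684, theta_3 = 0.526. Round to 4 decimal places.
\rho(1) = 0.4181

For an MA(q) process with theta_0 = 1, the autocovariance is
  gamma(k) = sigma^2 * sum_{i=0..q-k} theta_i * theta_{i+k},
and rho(k) = gamma(k) / gamma(0). Sigma^2 cancels.
  numerator   = (1)*(0.233) + (0.233)*(0.684) + (0.684)*(0.526) = 0.752156.
  denominator = (1)^2 + (0.233)^2 + (0.684)^2 + (0.526)^2 = 1.798821.
  rho(1) = 0.752156 / 1.798821 = 0.4181.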